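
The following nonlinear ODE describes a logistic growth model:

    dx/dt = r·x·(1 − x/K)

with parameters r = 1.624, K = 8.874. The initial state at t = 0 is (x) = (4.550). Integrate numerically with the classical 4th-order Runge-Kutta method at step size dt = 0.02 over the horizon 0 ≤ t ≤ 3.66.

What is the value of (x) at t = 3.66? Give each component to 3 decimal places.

t=0.000: state=(4.550)
step 1 (dt=0.02): k1=(3.601), k2=(3.599), k3=(3.599), k4=(3.597); state += dt/6·(k1+2k2+2k3+k4)
t=0.020: state=(4.622)
t=0.040: state=(4.694)
t=0.060: state=(4.766)
continuing one RK4 step at a time; state shown every 10 steps (Δt=0.2):
t=0.200: state=(5.261)
t=0.400: state=(5.931)
t=0.600: state=(6.531)
t=0.800: state=(7.047)
t=1.000: state=(7.474)
t=1.200: state=(7.816)
t=1.400: state=(8.083)
t=1.600: state=(8.288)
t=1.800: state=(8.443)
t=2.000: state=(8.558)
t=2.200: state=(8.643)
t=2.400: state=(8.706)
t=2.600: state=(8.752)
t=2.800: state=(8.786)
t=3.000: state=(8.810)
t=3.200: state=(8.828)
t=3.400: state=(8.840)
t=3.600: state=(8.850)
t=3.660: state=(8.852)

(x) = (8.852)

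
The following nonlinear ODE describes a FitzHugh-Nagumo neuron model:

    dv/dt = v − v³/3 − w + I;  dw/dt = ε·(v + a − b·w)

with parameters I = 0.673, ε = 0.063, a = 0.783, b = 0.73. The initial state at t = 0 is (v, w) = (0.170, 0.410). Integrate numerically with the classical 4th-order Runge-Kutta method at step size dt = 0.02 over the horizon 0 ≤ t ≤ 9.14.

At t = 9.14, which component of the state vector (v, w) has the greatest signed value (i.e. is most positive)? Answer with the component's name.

largest component: v

t=0.000: state=(0.170, 0.410)
step 1 (dt=0.02): k1=(0.431, 0.041), k2=(0.435, 0.041), k3=(0.435, 0.041), k4=(0.439, 0.042); state += dt/6·(k1+2k2+2k3+k4)
t=0.020: state=(0.179, 0.411)
t=0.040: state=(0.188, 0.412)
t=0.060: state=(0.197, 0.413)
continuing one RK4 step at a time; state shown every 25 steps (Δt=0.5):
t=0.500: state=(0.438, 0.434)
t=1.000: state=(0.816, 0.468)
t=1.500: state=(1.233, 0.514)
t=2.000: state=(1.536, 0.570)
t=2.500: state=(1.675, 0.632)
t=3.000: state=(1.712, 0.695)
t=3.500: state=(1.706, 0.757)
t=4.000: state=(1.684, 0.817)
t=4.500: state=(1.656, 0.875)
t=5.000: state=(1.625, 0.930)
t=5.500: state=(1.593, 0.983)
t=6.000: state=(1.560, 1.035)
t=6.500: state=(1.526, 1.083)
t=7.000: state=(1.491, 1.130)
t=7.500: state=(1.455, 1.175)
t=8.000: state=(1.418, 1.217)
t=8.500: state=(1.379, 1.257)
t=9.000: state=(1.338, 1.296)
t=9.140: state=(1.326, 1.306)
compare at T: v=1.326, w=1.306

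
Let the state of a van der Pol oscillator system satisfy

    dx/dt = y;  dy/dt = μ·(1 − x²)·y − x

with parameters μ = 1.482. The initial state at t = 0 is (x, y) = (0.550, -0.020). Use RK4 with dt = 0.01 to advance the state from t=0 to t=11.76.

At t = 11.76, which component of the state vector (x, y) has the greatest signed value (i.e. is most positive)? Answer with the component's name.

largest component: y

t=0.000: state=(0.550, -0.020)
step 1 (dt=0.01): k1=(-0.020, -0.571), k2=(-0.023, -0.574), k3=(-0.023, -0.574), k4=(-0.026, -0.576); state += dt/6·(k1+2k2+2k3+k4)
t=0.010: state=(0.550, -0.026)
t=0.020: state=(0.549, -0.032)
t=0.030: state=(0.549, -0.037)
continuing one RK4 step at a time; state shown every 50 steps (Δt=0.5):
t=0.500: state=(0.456, -0.383)
t=1.000: state=(0.129, -0.981)
t=1.500: state=(-0.579, -1.839)
t=2.000: state=(-1.448, -1.203)
t=2.500: state=(-1.677, 0.096)
t=3.000: state=(-1.507, 0.513)
t=3.500: state=(-1.182, 0.799)
t=4.000: state=(-0.662, 1.369)
t=4.500: state=(0.340, 2.803)
t=5.000: state=(1.742, 1.747)
t=5.500: state=(1.999, -0.180)
t=6.000: state=(1.823, -0.451)
t=6.500: state=(1.565, -0.584)
t=7.000: state=(1.225, -0.804)
t=7.500: state=(0.713, -1.329)
t=8.000: state=(-0.254, -2.719)
t=8.500: state=(-1.692, -1.965)
t=9.000: state=(-2.008, 0.144)
t=9.500: state=(-1.841, 0.442)
t=10.000: state=(-1.588, 0.572)
t=10.500: state=(-1.256, 0.780)
t=11.000: state=(-0.764, 1.266)
t=11.500: state=(0.149, 2.578)
t=11.760: state=(0.922, 3.202)
compare at T: x=0.922, y=3.202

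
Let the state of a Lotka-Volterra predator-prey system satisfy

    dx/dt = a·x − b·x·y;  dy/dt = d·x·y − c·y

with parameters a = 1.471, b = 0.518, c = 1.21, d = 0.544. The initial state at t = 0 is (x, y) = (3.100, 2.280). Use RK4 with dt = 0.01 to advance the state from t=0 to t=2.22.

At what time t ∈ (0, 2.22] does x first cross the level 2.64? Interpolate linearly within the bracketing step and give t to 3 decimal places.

t=0.000: state=(3.100, 2.280)
step 1 (dt=0.01): k1=(0.899, 1.086), k2=(0.891, 1.094), k3=(0.891, 1.094), k4=(0.884, 1.103); state += dt/6·(k1+2k2+2k3+k4)
t=0.010: state=(3.109, 2.291)
t=0.020: state=(3.118, 2.302)
t=0.030: state=(3.126, 2.313)
continuing one RK4 step at a time; state shown every 10 steps (Δt=0.1):
t=0.100: state=(3.182, 2.397)
t=0.200: state=(3.245, 2.529)
t=0.300: state=(3.285, 2.677)
t=0.400: state=(3.299, 2.838)
t=0.500: state=(3.285, 3.008)
t=0.600: state=(3.242, 3.183)
t=0.700: state=(3.170, 3.358)
t=0.800: state=(3.073, 3.526)
t=0.900: state=(2.953, 3.681)
t=1.000: state=(2.817, 3.816)
t=1.100: state=(2.670, 3.926)
t=1.120: state=(2.640, 3.944)
next step: t=1.130: state=(2.625, 3.953) — x has crossed 2.64
linear interpolation between t=1.120 (2.64018) and t=1.130 (2.62506) → t≈1.120

t = 1.120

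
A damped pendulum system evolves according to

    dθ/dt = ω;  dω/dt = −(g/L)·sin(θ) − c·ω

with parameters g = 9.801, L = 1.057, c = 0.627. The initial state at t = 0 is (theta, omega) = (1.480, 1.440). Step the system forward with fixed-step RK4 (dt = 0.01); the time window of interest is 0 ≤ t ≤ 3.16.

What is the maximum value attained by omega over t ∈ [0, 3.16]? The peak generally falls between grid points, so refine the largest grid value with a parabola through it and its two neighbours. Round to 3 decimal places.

t=0.000: state=(1.480, 1.440)
step 1 (dt=0.01): k1=(1.440, -10.137), k2=(1.389, -10.111), k3=(1.389, -10.111), k4=(1.339, -10.085); state += dt/6·(k1+2k2+2k3+k4)
t=0.010: state=(1.494, 1.339)
t=0.020: state=(1.507, 1.238)
t=0.030: state=(1.519, 1.138)
continuing one RK4 step at a time; state shown every 20 steps (Δt=0.2):
t=0.200: state=(1.573, -0.472)
t=0.400: state=(1.307, -2.144)
t=0.600: state=(0.744, -3.374)
t=0.800: state=(0.024, -3.610)
t=1.000: state=(-0.618, -2.645)
t=1.200: state=(-0.992, -1.048)
t=1.400: state=(-1.036, 0.580)
t=1.600: state=(-0.780, 1.902)
t=1.800: state=(-0.318, 2.589)
t=2.000: state=(0.194, 2.375)
t=2.200: state=(0.581, 1.408)
t=2.400: state=(0.738, 0.144)
t=2.600: state=(0.646, -1.009)
t=2.800: state=(0.362, -1.744)
t=3.000: state=(-0.008, -1.839)
t=3.160: state=(-0.276, -1.454)
largest grid value and its neighbours: omega(1.840)=2.62095, omega(1.850)=2.62295, omega(1.860)=2.62255
parabola through these three points peaks at t≈1.853 with omega≈2.62308

max omega = 2.623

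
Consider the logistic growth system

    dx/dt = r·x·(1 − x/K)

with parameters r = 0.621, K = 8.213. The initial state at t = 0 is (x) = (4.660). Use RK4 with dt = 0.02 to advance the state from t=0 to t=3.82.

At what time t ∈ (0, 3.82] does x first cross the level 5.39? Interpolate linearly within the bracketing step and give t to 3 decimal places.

t = 0.605

t=0.000: state=(4.660)
step 1 (dt=0.02): k1=(1.252), k2=(1.251), k3=(1.251), k4=(1.250); state += dt/6·(k1+2k2+2k3+k4)
t=0.020: state=(4.685)
t=0.040: state=(4.710)
t=0.060: state=(4.735)
continuing one RK4 step at a time; state shown every 10 steps (Δt=0.2):
t=0.200: state=(4.908)
t=0.400: state=(5.150)
t=0.600: state=(5.385)
next step: t=0.620: state=(5.408) — x has crossed 5.39
linear interpolation between t=0.600 (5.38458) and t=0.620 (5.40757) → t≈0.605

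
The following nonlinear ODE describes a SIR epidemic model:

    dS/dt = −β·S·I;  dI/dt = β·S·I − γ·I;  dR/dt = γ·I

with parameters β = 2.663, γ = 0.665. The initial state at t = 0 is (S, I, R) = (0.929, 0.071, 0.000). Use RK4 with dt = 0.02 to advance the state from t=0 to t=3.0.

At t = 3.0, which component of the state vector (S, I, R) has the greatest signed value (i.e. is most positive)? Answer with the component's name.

largest component: R

t=0.000: state=(0.929, 0.071, 0.000)
step 1 (dt=0.02): k1=(-0.176, 0.128, 0.047), k2=(-0.178, 0.130, 0.048), k3=(-0.179, 0.130, 0.048), k4=(-0.181, 0.132, 0.049); state += dt/6·(k1+2k2+2k3+k4)
t=0.020: state=(0.925, 0.074, 0.001)
t=0.040: state=(0.922, 0.076, 0.002)
t=0.060: state=(0.918, 0.079, 0.003)
continuing one RK4 step at a time; state shown every 5 steps (Δt=0.1):
t=0.100: state=(0.910, 0.085, 0.005)
t=0.200: state=(0.888, 0.101, 0.011)
t=0.300: state=(0.862, 0.119, 0.019)
t=0.400: state=(0.833, 0.140, 0.027)
t=0.500: state=(0.800, 0.163, 0.037)
t=0.600: state=(0.764, 0.187, 0.049)
t=0.700: state=(0.724, 0.214, 0.062)
t=0.800: state=(0.682, 0.241, 0.077)
t=0.900: state=(0.637, 0.269, 0.094)
t=1.000: state=(0.591, 0.296, 0.113)
t=1.100: state=(0.544, 0.322, 0.134)
t=1.200: state=(0.498, 0.347, 0.156)
t=1.300: state=(0.452, 0.368, 0.180)
t=1.400: state=(0.409, 0.386, 0.205)
t=1.500: state=(0.368, 0.401, 0.231)
t=1.600: state=(0.331, 0.411, 0.258)
t=1.700: state=(0.296, 0.418, 0.286)
t=1.800: state=(0.265, 0.422, 0.314)
t=1.900: state=(0.237, 0.422, 0.342)
t=2.000: state=(0.211, 0.419, 0.370)
t=2.100: state=(0.189, 0.413, 0.397)
t=2.200: state=(0.170, 0.406, 0.425)
t=2.300: state=(0.153, 0.396, 0.451)
t=2.400: state=(0.137, 0.385, 0.477)
t=2.500: state=(0.124, 0.373, 0.502)
t=2.600: state=(0.113, 0.360, 0.527)
t=2.700: state=(0.103, 0.347, 0.550)
t=2.800: state=(0.094, 0.333, 0.573)
t=2.900: state=(0.086, 0.319, 0.595)
t=3.000: state=(0.079, 0.306, 0.615)
compare at T: S=0.079, I=0.306, R=0.615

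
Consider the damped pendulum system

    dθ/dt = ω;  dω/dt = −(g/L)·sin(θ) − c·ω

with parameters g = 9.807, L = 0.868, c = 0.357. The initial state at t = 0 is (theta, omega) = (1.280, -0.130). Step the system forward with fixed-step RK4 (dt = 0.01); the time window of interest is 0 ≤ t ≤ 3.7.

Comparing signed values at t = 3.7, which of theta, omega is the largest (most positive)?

largest component: omega

t=0.000: state=(1.280, -0.130)
step 1 (dt=0.01): k1=(-0.130, -10.778), k2=(-0.184, -10.756), k3=(-0.184, -10.755), k4=(-0.238, -10.733); state += dt/6·(k1+2k2+2k3+k4)
t=0.010: state=(1.278, -0.238)
t=0.020: state=(1.275, -0.345)
t=0.030: state=(1.271, -0.451)
continuing one RK4 step at a time; state shown every 20 steps (Δt=0.2):
t=0.200: state=(1.047, -2.145)
t=0.400: state=(0.465, -3.502)
t=0.600: state=(-0.259, -3.469)
t=0.800: state=(-0.829, -2.066)
t=1.000: state=(-1.051, -0.124)
t=1.200: state=(-0.886, 1.715)
t=1.400: state=(-0.406, 2.927)
t=1.600: state=(0.203, 2.935)
t=1.800: state=(0.687, 1.759)
t=2.000: state=(0.872, 0.061)
t=2.200: state=(0.719, -1.538)
t=2.400: state=(0.299, -2.512)
t=2.600: state=(-0.214, -2.421)
t=2.800: state=(-0.603, -1.353)
t=3.000: state=(-0.728, 0.129)
t=3.200: state=(-0.561, 1.466)
t=3.400: state=(-0.183, 2.173)
t=3.600: state=(0.244, 1.944)
t=3.700: state=(0.418, 1.511)
compare at T: theta=0.418, omega=1.511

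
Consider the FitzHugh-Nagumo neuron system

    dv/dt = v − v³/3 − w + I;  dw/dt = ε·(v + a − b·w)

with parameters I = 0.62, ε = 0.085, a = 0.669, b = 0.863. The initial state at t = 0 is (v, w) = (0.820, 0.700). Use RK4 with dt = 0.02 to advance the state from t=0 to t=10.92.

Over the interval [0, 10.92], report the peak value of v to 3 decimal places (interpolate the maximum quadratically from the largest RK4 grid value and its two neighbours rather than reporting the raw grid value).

t=0.000: state=(0.820, 0.700)
step 1 (dt=0.02): k1=(0.556, 0.075), k2=(0.557, 0.076), k3=(0.557, 0.076), k4=(0.558, 0.076); state += dt/6·(k1+2k2+2k3+k4)
t=0.020: state=(0.831, 0.702)
t=0.040: state=(0.842, 0.703)
t=0.060: state=(0.854, 0.705)
continuing one RK4 step at a time; state shown every 25 steps (Δt=0.5):
t=0.500: state=(1.099, 0.743)
t=1.000: state=(1.329, 0.795)
t=1.500: state=(1.466, 0.853)
t=2.000: state=(1.522, 0.913)
t=2.500: state=(1.530, 0.972)
t=3.000: state=(1.513, 1.028)
t=3.500: state=(1.483, 1.081)
t=4.000: state=(1.448, 1.132)
t=4.500: state=(1.409, 1.178)
t=5.000: state=(1.367, 1.222)
t=5.500: state=(1.323, 1.262)
t=6.000: state=(1.276, 1.299)
t=6.500: state=(1.227, 1.332)
t=7.000: state=(1.175, 1.362)
t=7.500: state=(1.119, 1.389)
t=8.000: state=(1.058, 1.412)
t=8.500: state=(0.990, 1.432)
t=9.000: state=(0.911, 1.448)
t=9.500: state=(0.819, 1.460)
t=10.000: state=(0.704, 1.467)
t=10.500: state=(0.553, 1.469)
t=10.920: state=(0.380, 1.464)
largest grid value and its neighbours: v(2.340)=1.53110, v(2.360)=1.53111, v(2.380)=1.53107
parabola through these three points peaks at t≈2.354 with v≈1.53111

max v = 1.531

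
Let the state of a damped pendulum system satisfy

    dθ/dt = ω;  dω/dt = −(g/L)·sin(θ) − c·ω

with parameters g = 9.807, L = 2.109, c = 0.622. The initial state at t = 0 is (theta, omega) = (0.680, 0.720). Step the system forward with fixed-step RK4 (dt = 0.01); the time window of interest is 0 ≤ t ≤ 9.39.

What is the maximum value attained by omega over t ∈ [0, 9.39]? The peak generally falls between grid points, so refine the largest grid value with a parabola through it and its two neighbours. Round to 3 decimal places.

t=0.000: state=(0.680, 0.720)
step 1 (dt=0.01): k1=(0.720, -3.372), k2=(0.703, -3.374), k3=(0.703, -3.374), k4=(0.686, -3.376); state += dt/6·(k1+2k2+2k3+k4)
t=0.010: state=(0.687, 0.686)
t=0.020: state=(0.694, 0.652)
t=0.030: state=(0.700, 0.619)
continuing one RK4 step at a time; state shown every 50 steps (Δt=0.5):
t=0.500: state=(0.639, -0.792)
t=1.000: state=(0.065, -1.268)
t=1.500: state=(-0.412, -0.498)
t=2.000: state=(-0.398, 0.498)
t=2.500: state=(-0.035, 0.797)
t=3.000: state=(0.262, 0.302)
t=3.500: state=(0.245, -0.330)
t=4.000: state=(0.012, -0.499)
t=4.500: state=(-0.169, -0.173)
t=5.000: state=(-0.149, 0.222)
t=5.500: state=(-0.000, 0.311)
t=6.000: state=(0.109, 0.095)
t=6.500: state=(0.091, -0.149)
t=7.000: state=(-0.005, -0.193)
t=7.500: state=(-0.071, -0.051)
t=8.000: state=(-0.055, 0.100)
t=8.500: state=(0.007, 0.120)
t=9.000: state=(0.045, 0.026)
t=9.390: state=(0.039, -0.052)
largest grid value and its neighbours: omega(2.400)=0.81263, omega(2.410)=0.81277, omega(2.420)=0.81254
parabola through these three points peaks at t≈2.409 with omega≈0.81277

max omega = 0.813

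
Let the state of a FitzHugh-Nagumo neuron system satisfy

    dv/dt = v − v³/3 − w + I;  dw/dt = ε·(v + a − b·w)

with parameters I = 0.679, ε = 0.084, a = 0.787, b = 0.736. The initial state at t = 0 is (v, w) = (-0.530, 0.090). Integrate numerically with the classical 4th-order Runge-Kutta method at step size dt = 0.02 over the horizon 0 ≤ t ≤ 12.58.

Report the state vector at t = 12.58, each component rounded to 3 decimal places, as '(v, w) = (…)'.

(v, w) = (1.082, 1.491)

t=0.000: state=(-0.530, 0.090)
step 1 (dt=0.02): k1=(0.109, 0.016), k2=(0.109, 0.016), k3=(0.109, 0.016), k4=(0.110, 0.016); state += dt/6·(k1+2k2+2k3+k4)
t=0.020: state=(-0.528, 0.090)
t=0.040: state=(-0.526, 0.091)
t=0.060: state=(-0.523, 0.091)
continuing one RK4 step at a time; state shown every 25 steps (Δt=0.5):
t=0.500: state=(-0.467, 0.099)
t=1.000: state=(-0.379, 0.111)
t=1.500: state=(-0.254, 0.127)
t=2.000: state=(-0.065, 0.149)
t=2.500: state=(0.227, 0.180)
t=3.000: state=(0.666, 0.225)
t=3.500: state=(1.198, 0.289)
t=4.000: state=(1.597, 0.372)
t=4.500: state=(1.762, 0.463)
t=5.000: state=(1.793, 0.555)
t=5.500: state=(1.775, 0.645)
t=6.000: state=(1.743, 0.730)
t=6.500: state=(1.704, 0.812)
t=7.000: state=(1.664, 0.889)
t=7.500: state=(1.622, 0.963)
t=8.000: state=(1.579, 1.032)
t=8.500: state=(1.535, 1.098)
t=9.000: state=(1.490, 1.160)
t=9.500: state=(1.442, 1.217)
t=10.000: state=(1.393, 1.272)
t=10.500: state=(1.341, 1.322)
t=11.000: state=(1.287, 1.369)
t=11.500: state=(1.228, 1.412)
t=12.000: state=(1.164, 1.451)
t=12.500: state=(1.094, 1.486)
t=12.580: state=(1.082, 1.491)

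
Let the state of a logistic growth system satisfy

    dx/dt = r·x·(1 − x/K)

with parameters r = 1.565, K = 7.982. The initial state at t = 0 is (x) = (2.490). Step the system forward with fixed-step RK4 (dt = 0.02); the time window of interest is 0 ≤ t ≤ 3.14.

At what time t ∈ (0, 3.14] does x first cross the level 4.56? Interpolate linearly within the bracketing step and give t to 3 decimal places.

t = 0.689

t=0.000: state=(2.490)
step 1 (dt=0.02): k1=(2.681), k2=(2.697), k3=(2.697), k4=(2.712); state += dt/6·(k1+2k2+2k3+k4)
t=0.020: state=(2.544)
t=0.040: state=(2.598)
t=0.060: state=(2.654)
continuing one RK4 step at a time; state shown every 10 steps (Δt=0.2):
t=0.200: state=(3.055)
t=0.400: state=(3.662)
t=0.600: state=(4.286)
t=0.680: state=(4.533)
next step: t=0.700: state=(4.594) — x has crossed 4.56
linear interpolation between t=0.680 (4.53279) and t=0.700 (4.59396) → t≈0.689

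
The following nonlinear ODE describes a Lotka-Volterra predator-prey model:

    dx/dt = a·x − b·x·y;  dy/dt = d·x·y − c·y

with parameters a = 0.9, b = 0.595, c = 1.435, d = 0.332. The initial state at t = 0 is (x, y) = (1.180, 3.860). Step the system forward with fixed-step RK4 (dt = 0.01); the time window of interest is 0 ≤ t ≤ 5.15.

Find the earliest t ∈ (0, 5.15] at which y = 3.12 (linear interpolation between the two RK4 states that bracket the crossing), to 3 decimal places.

t = 0.196

t=0.000: state=(1.180, 3.860)
step 1 (dt=0.01): k1=(-1.648, -4.027), k2=(-1.623, -4.016), k3=(-1.623, -4.016), k4=(-1.598, -4.006); state += dt/6·(k1+2k2+2k3+k4)
t=0.010: state=(1.164, 3.820)
t=0.020: state=(1.148, 3.780)
t=0.030: state=(1.133, 3.740)
t=0.190: state=(0.943, 3.140)
next step: t=0.200: state=(0.934, 3.105) — y has crossed 3.12
linear interpolation between t=0.190 (3.14012) and t=0.200 (3.10504) → t≈0.196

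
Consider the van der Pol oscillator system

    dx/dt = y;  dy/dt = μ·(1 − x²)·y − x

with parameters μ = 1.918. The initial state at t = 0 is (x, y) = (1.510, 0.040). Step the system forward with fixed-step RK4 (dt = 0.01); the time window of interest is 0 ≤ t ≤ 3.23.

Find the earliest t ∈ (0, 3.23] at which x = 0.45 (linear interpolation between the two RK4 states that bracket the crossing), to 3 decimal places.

t=0.000: state=(1.510, 0.040)
step 1 (dt=0.01): k1=(0.040, -1.608), k2=(0.032, -1.589), k3=(0.032, -1.589), k4=(0.024, -1.570); state += dt/6·(k1+2k2+2k3+k4)
t=0.010: state=(1.510, 0.024)
t=0.020: state=(1.510, 0.009)
t=0.030: state=(1.510, -0.007)
continuing one RK4 step at a time; state shown every 20 steps (Δt=0.2):
t=0.200: state=(1.491, -0.214)
t=0.400: state=(1.430, -0.376)
t=0.600: state=(1.343, -0.498)
t=0.800: state=(1.231, -0.616)
t=1.000: state=(1.095, -0.756)
t=1.200: state=(0.925, -0.952)
t=1.400: state=(0.707, -1.254)
t=1.570: state=(0.462, -1.661)
next step: t=1.580: state=(0.445, -1.692) — x has crossed 0.45
linear interpolation between t=1.570 (0.46186) and t=1.580 (0.44509) → t≈1.577

t = 1.577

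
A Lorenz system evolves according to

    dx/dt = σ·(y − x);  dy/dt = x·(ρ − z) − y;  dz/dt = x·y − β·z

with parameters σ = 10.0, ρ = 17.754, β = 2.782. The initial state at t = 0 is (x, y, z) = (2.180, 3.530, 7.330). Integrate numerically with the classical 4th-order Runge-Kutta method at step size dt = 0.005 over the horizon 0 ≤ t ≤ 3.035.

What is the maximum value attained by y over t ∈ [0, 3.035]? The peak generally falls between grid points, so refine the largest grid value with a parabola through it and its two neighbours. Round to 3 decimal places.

max y = 13.674

t=0.000: state=(2.180, 3.530, 7.330)
step 1 (dt=0.005): k1=(13.500, 19.194, -12.697), k2=(13.642, 19.568, -12.383), k3=(13.648, 19.569, -12.382), k4=(13.796, 19.947, -12.064); state += dt/6·(k1+2k2+2k3+k4)
t=0.005: state=(2.248, 3.628, 7.268)
t=0.010: state=(2.318, 3.729, 7.209)
t=0.015: state=(2.389, 3.835, 7.154)
continuing one RK4 step at a time; state shown every 20 steps (Δt=0.1):
t=0.100: state=(3.956, 6.288, 6.861)
t=0.200: state=(7.011, 10.756, 9.338)
t=0.300: state=(10.739, 13.646, 17.187)
t=0.400: state=(10.991, 8.261, 24.390)
t=0.500: state=(6.737, 2.145, 22.256)
t=0.600: state=(3.213, 0.901, 17.384)
t=0.700: state=(1.882, 1.340, 13.381)
t=0.800: state=(1.843, 2.226, 10.407)
t=0.900: state=(2.603, 3.764, 8.450)
t=1.000: state=(4.273, 6.523, 7.933)
t=1.100: state=(7.172, 10.641, 10.369)
t=1.200: state=(10.484, 12.911, 17.541)
t=1.300: state=(10.542, 8.031, 23.676)
t=1.400: state=(6.747, 2.660, 21.757)
t=1.500: state=(3.580, 1.483, 17.271)
t=1.600: state=(2.398, 1.979, 13.486)
t=1.700: state=(2.511, 3.093, 10.733)
t=1.800: state=(3.540, 5.043, 9.185)
t=1.900: state=(5.595, 8.221, 9.608)
t=2.000: state=(8.602, 11.689, 13.663)
t=2.100: state=(10.641, 10.972, 20.602)
t=2.200: state=(8.881, 5.518, 22.849)
t=2.300: state=(5.419, 2.443, 19.573)
t=2.400: state=(3.378, 2.241, 15.627)
t=2.500: state=(2.944, 3.116, 12.531)
t=2.600: state=(3.610, 4.755, 10.589)
t=2.700: state=(5.253, 7.403, 10.367)
t=2.800: state=(7.794, 10.539, 13.087)
t=2.900: state=(9.971, 11.048, 18.797)
t=3.000: state=(9.285, 6.968, 22.155)
t=3.035: state=(8.351, 5.411, 21.916)
largest grid value and its neighbours: y(0.290)=13.67060, y(0.295)=13.67078, y(0.300)=13.64582
parabola through these three points peaks at t≈0.293 with y≈13.67383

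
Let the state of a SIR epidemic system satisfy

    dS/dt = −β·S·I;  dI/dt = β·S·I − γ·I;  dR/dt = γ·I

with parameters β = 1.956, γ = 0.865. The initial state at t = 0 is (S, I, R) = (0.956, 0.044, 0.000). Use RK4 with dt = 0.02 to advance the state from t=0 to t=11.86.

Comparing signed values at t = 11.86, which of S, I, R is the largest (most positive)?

t=0.000: state=(0.956, 0.044, 0.000)
step 1 (dt=0.02): k1=(-0.082, 0.044, 0.038), k2=(-0.083, 0.045, 0.038), k3=(-0.083, 0.045, 0.038), k4=(-0.084, 0.045, 0.039); state += dt/6·(k1+2k2+2k3+k4)
t=0.020: state=(0.954, 0.045, 0.001)
t=0.040: state=(0.953, 0.046, 0.002)
t=0.060: state=(0.951, 0.047, 0.002)
continuing one RK4 step at a time; state shown every 25 steps (Δt=0.5):
t=0.500: state=(0.904, 0.071, 0.025)
t=1.000: state=(0.829, 0.108, 0.063)
t=1.500: state=(0.731, 0.150, 0.119)
t=2.000: state=(0.619, 0.189, 0.192)
t=2.500: state=(0.508, 0.212, 0.280)
t=3.000: state=(0.411, 0.216, 0.373)
t=3.500: state=(0.335, 0.201, 0.464)
t=4.000: state=(0.278, 0.176, 0.546)
t=4.500: state=(0.238, 0.147, 0.615)
t=5.000: state=(0.209, 0.118, 0.673)
t=5.500: state=(0.188, 0.093, 0.718)
t=6.000: state=(0.174, 0.072, 0.754)
t=6.500: state=(0.163, 0.055, 0.781)
t=7.000: state=(0.156, 0.042, 0.802)
t=7.500: state=(0.150, 0.032, 0.818)
t=8.000: state=(0.146, 0.024, 0.830)
t=8.500: state=(0.143, 0.018, 0.839)
t=9.000: state=(0.141, 0.013, 0.846)
t=9.500: state=(0.140, 0.010, 0.850)
t=10.000: state=(0.139, 0.007, 0.854)
t=10.500: state=(0.138, 0.005, 0.857)
t=11.000: state=(0.137, 0.004, 0.859)
t=11.500: state=(0.137, 0.003, 0.860)
t=11.860: state=(0.136, 0.002, 0.861)
compare at T: S=0.136, I=0.002, R=0.861

largest component: R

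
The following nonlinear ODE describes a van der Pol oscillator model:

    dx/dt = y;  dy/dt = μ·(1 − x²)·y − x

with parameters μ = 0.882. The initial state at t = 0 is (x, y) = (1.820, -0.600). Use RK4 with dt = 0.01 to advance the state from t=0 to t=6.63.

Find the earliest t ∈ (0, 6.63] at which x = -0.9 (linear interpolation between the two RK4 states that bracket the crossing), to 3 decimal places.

t=0.000: state=(1.820, -0.600)
step 1 (dt=0.01): k1=(-0.600, -0.596), k2=(-0.603, -0.593), k3=(-0.603, -0.593), k4=(-0.606, -0.590); state += dt/6·(k1+2k2+2k3+k4)
t=0.010: state=(1.814, -0.606)
t=0.020: state=(1.808, -0.612)
t=0.030: state=(1.802, -0.618)
continuing one RK4 step at a time; state shown every 25 steps (Δt=0.25):
t=0.250: state=(1.653, -0.737)
t=0.500: state=(1.451, -0.875)
t=0.750: state=(1.212, -1.045)
t=1.000: state=(0.924, -1.275)
t=1.250: state=(0.567, -1.600)
t=1.500: state=(0.115, -2.033)
t=1.750: state=(-0.451, -2.465)
t=1.920: state=(-0.882, -2.557)
next step: t=1.930: state=(-0.907, -2.553) — x has crossed -0.9
linear interpolation between t=1.920 (-0.88153) and t=1.930 (-0.90709) → t≈1.927

t = 1.927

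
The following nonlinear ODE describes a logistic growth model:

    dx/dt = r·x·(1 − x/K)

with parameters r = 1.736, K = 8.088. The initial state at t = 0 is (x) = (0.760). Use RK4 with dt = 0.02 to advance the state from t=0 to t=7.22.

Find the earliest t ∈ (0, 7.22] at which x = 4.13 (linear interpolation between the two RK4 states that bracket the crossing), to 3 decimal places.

t = 1.330

t=0.000: state=(0.760)
step 1 (dt=0.02): k1=(1.195), k2=(1.212), k3=(1.212), k4=(1.229); state += dt/6·(k1+2k2+2k3+k4)
t=0.020: state=(0.784)
t=0.040: state=(0.809)
t=0.060: state=(0.835)
continuing one RK4 step at a time; state shown every 25 steps (Δt=0.5):
t=0.500: state=(1.602)
t=1.000: state=(2.996)
t=1.320: state=(4.095)
next step: t=1.340: state=(4.165) — x has crossed 4.13
linear interpolation between t=1.320 (4.09532) and t=1.340 (4.16549) → t≈1.330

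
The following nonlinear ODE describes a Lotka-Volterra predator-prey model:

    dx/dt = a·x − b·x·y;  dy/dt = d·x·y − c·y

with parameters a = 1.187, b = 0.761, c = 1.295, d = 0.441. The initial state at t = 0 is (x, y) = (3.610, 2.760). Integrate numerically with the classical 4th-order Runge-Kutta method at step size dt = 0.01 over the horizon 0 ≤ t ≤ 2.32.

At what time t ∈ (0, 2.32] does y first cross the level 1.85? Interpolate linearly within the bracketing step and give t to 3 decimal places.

t = 1.241

t=0.000: state=(3.610, 2.760)
step 1 (dt=0.01): k1=(-3.297, 0.820), k2=(-3.293, 0.801), k3=(-3.293, 0.801), k4=(-3.289, 0.782); state += dt/6·(k1+2k2+2k3+k4)
t=0.010: state=(3.577, 2.768)
t=0.020: state=(3.544, 2.776)
t=0.030: state=(3.511, 2.783)
continuing one RK4 step at a time; state shown every 10 steps (Δt=0.1):
t=0.100: state=(3.286, 2.823)
t=0.200: state=(2.982, 2.847)
t=0.300: state=(2.704, 2.835)
t=0.400: state=(2.458, 2.791)
t=0.500: state=(2.244, 2.719)
t=0.600: state=(2.061, 2.626)
t=0.700: state=(1.908, 2.518)
t=0.800: state=(1.782, 2.400)
t=0.900: state=(1.679, 2.275)
t=1.000: state=(1.598, 2.148)
t=1.100: state=(1.535, 2.022)
t=1.200: state=(1.489, 1.899)
t=1.240: state=(1.475, 1.851)
next step: t=1.250: state=(1.472, 1.839) — y has crossed 1.85
linear interpolation between t=1.240 (1.85108) and t=1.250 (1.83918) → t≈1.241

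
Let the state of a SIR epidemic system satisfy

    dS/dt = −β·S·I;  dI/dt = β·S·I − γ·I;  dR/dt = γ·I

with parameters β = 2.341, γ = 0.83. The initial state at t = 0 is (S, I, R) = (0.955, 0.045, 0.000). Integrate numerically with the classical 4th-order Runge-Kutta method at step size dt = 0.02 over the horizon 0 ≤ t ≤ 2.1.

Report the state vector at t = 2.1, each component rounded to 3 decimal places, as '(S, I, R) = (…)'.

(S, I, R) = (0.426, 0.288, 0.286)

t=0.000: state=(0.955, 0.045, 0.000)
step 1 (dt=0.02): k1=(-0.101, 0.063, 0.037), k2=(-0.102, 0.064, 0.038), k3=(-0.102, 0.064, 0.038), k4=(-0.103, 0.065, 0.038); state += dt/6·(k1+2k2+2k3+k4)
t=0.020: state=(0.953, 0.046, 0.001)
t=0.040: state=(0.951, 0.048, 0.002)
t=0.060: state=(0.949, 0.049, 0.002)
continuing one RK4 step at a time; state shown every 5 steps (Δt=0.1):
t=0.100: state=(0.944, 0.052, 0.004)
t=0.200: state=(0.932, 0.059, 0.009)
t=0.300: state=(0.918, 0.068, 0.014)
t=0.400: state=(0.903, 0.077, 0.020)
t=0.500: state=(0.886, 0.088, 0.027)
t=0.600: state=(0.867, 0.099, 0.034)
t=0.700: state=(0.845, 0.111, 0.043)
t=0.800: state=(0.822, 0.125, 0.053)
t=0.900: state=(0.798, 0.139, 0.064)
t=1.000: state=(0.771, 0.153, 0.076)
t=1.100: state=(0.742, 0.168, 0.089)
t=1.200: state=(0.712, 0.184, 0.104)
t=1.300: state=(0.681, 0.199, 0.120)
t=1.400: state=(0.649, 0.214, 0.137)
t=1.500: state=(0.616, 0.228, 0.155)
t=1.600: state=(0.583, 0.242, 0.175)
t=1.700: state=(0.550, 0.254, 0.195)
t=1.800: state=(0.518, 0.265, 0.217)
t=1.900: state=(0.486, 0.274, 0.239)
t=2.000: state=(0.455, 0.282, 0.263)
t=2.100: state=(0.426, 0.288, 0.286)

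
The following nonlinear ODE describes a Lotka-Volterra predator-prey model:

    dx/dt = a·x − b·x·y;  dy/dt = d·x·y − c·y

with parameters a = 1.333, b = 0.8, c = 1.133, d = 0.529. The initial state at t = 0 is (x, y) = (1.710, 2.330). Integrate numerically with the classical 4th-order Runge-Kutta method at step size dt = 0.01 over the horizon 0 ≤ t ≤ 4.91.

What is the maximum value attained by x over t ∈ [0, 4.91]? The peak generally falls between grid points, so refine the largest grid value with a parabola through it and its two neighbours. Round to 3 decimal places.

max x = 3.233

t=0.000: state=(1.710, 2.330)
step 1 (dt=0.01): k1=(-0.908, -0.532), k2=(-0.902, -0.537), k3=(-0.902, -0.537), k4=(-0.896, -0.542); state += dt/6·(k1+2k2+2k3+k4)
t=0.010: state=(1.701, 2.325)
t=0.020: state=(1.692, 2.319)
t=0.030: state=(1.683, 2.314)
continuing one RK4 step at a time; state shown every 20 steps (Δt=0.2):
t=0.200: state=(1.552, 2.207)
t=0.400: state=(1.440, 2.060)
t=0.600: state=(1.369, 1.905)
t=0.800: state=(1.334, 1.752)
t=1.000: state=(1.332, 1.608)
t=1.200: state=(1.359, 1.477)
t=1.400: state=(1.413, 1.363)
t=1.600: state=(1.495, 1.267)
t=1.800: state=(1.604, 1.190)
t=2.000: state=(1.740, 1.132)
t=2.200: state=(1.901, 1.094)
t=2.400: state=(2.087, 1.077)
t=2.600: state=(2.293, 1.082)
t=2.800: state=(2.512, 1.112)
t=3.000: state=(2.733, 1.171)
t=3.200: state=(2.939, 1.260)
t=3.400: state=(3.107, 1.384)
t=3.600: state=(3.211, 1.542)
t=3.800: state=(3.228, 1.730)
t=4.000: state=(3.144, 1.934)
t=4.200: state=(2.964, 2.131)
t=4.400: state=(2.714, 2.295)
t=4.600: state=(2.431, 2.403)
t=4.800: state=(2.152, 2.441)
t=4.910: state=(2.011, 2.432)
largest grid value and its neighbours: x(3.720)=3.23281, x(3.730)=3.23305, x(3.740)=3.23305
parabola through these three points peaks at t≈3.735 with x≈3.23308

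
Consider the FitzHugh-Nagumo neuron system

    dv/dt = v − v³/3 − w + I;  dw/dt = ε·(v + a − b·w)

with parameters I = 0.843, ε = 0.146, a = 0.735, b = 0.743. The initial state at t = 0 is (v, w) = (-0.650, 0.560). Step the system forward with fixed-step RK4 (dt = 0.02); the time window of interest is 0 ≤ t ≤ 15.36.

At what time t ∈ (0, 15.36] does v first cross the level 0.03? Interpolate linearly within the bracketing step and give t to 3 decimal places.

t=0.000: state=(-0.650, 0.560)
step 1 (dt=0.02): k1=(-0.275, -0.048), k2=(-0.277, -0.049), k3=(-0.277, -0.049), k4=(-0.278, -0.049); state += dt/6·(k1+2k2+2k3+k4)
t=0.020: state=(-0.656, 0.559)
t=0.040: state=(-0.661, 0.558)
t=0.060: state=(-0.667, 0.557)
continuing one RK4 step at a time; state shown every 25 steps (Δt=0.5):
t=0.500: state=(-0.800, 0.531)
t=1.000: state=(-0.960, 0.493)
t=1.500: state=(-1.105, 0.445)
t=2.000: state=(-1.212, 0.392)
t=2.500: state=(-1.272, 0.335)
t=3.000: state=(-1.293, 0.278)
t=3.500: state=(-1.284, 0.224)
t=4.000: state=(-1.255, 0.174)
t=4.500: state=(-1.212, 0.129)
t=5.000: state=(-1.160, 0.090)
t=5.500: state=(-1.099, 0.057)
t=6.000: state=(-1.031, 0.031)
t=6.500: state=(-0.952, 0.011)
t=7.000: state=(-0.862, -0.002)
t=7.500: state=(-0.754, -0.007)
t=8.000: state=(-0.619, -0.003)
t=8.500: state=(-0.440, 0.011)
t=9.000: state=(-0.184, 0.040)
t=9.300: state=(0.029, 0.067)
next step: t=9.320: state=(0.045, 0.069) — v has crossed 0.03
linear interpolation between t=9.300 (0.02860) and t=9.320 (0.04483) → t≈9.302

t = 9.302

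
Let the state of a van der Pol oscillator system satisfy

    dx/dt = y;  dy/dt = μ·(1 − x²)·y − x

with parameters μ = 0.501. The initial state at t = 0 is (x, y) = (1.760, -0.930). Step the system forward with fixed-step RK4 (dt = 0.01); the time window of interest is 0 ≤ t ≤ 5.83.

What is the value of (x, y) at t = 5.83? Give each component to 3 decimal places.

(x, y) = (2.000, -0.169)

t=0.000: state=(1.760, -0.930)
step 1 (dt=0.01): k1=(-0.930, -0.783), k2=(-0.934, -0.782), k3=(-0.934, -0.782), k4=(-0.938, -0.781); state += dt/6·(k1+2k2+2k3+k4)
t=0.010: state=(1.751, -0.938)
t=0.020: state=(1.741, -0.946)
t=0.030: state=(1.732, -0.953)
continuing one RK4 step at a time; state shown every 20 steps (Δt=0.2):
t=0.200: state=(1.558, -1.085)
t=0.400: state=(1.325, -1.247)
t=0.600: state=(1.058, -1.429)
t=0.800: state=(0.752, -1.638)
t=1.000: state=(0.402, -1.869)
t=1.200: state=(0.004, -2.099)
t=1.400: state=(-0.434, -2.262)
t=1.600: state=(-0.889, -2.254)
t=1.800: state=(-1.317, -1.983)
t=2.000: state=(-1.666, -1.467)
t=2.200: state=(-1.898, -0.855)
t=2.400: state=(-2.012, -0.302)
t=2.600: state=(-2.027, 0.127)
t=2.800: state=(-1.969, 0.440)
t=3.000: state=(-1.856, 0.674)
t=3.200: state=(-1.702, 0.863)
t=3.400: state=(-1.512, 1.034)
t=3.600: state=(-1.288, 1.206)
t=3.800: state=(-1.029, 1.394)
t=4.000: state=(-0.729, 1.603)
t=4.200: state=(-0.386, 1.832)
t=4.400: state=(0.003, 2.057)
t=4.600: state=(0.432, 2.215)
t=4.800: state=(0.878, 2.208)
t=5.000: state=(1.298, 1.947)
t=5.200: state=(1.641, 1.451)
t=5.400: state=(1.872, 0.856)
t=5.600: state=(1.987, 0.311)
t=5.800: state=(2.004, -0.116)
t=5.830: state=(2.000, -0.169)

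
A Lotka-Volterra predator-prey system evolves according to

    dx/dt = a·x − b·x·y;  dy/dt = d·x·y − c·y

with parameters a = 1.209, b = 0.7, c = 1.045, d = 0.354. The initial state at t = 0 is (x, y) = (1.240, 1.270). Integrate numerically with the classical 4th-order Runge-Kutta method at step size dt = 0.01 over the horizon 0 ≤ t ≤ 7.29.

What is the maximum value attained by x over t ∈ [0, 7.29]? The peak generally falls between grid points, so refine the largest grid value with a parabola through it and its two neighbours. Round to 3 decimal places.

t=0.000: state=(1.240, 1.270)
step 1 (dt=0.01): k1=(0.397, -0.770), k2=(0.401, -0.766), k3=(0.401, -0.766), k4=(0.405, -0.763); state += dt/6·(k1+2k2+2k3+k4)
t=0.010: state=(1.244, 1.262)
t=0.020: state=(1.248, 1.255)
t=0.030: state=(1.252, 1.247)
continuing one RK4 step at a time; state shown every 25 steps (Δt=0.25):
t=0.250: state=(1.365, 1.097)
t=0.500: state=(1.543, 0.960)
t=0.750: state=(1.781, 0.856)
t=1.000: state=(2.089, 0.782)
t=1.250: state=(2.475, 0.737)
t=1.500: state=(2.949, 0.721)
t=1.750: state=(3.513, 0.738)
t=2.000: state=(4.158, 0.798)
t=2.250: state=(4.847, 0.915)
t=2.500: state=(5.498, 1.115)
t=2.750: state=(5.966, 1.429)
t=3.000: state=(6.054, 1.880)
t=3.250: state=(5.620, 2.436)
t=3.500: state=(4.729, 2.973)
t=3.750: state=(3.675, 3.320)
t=4.000: state=(2.752, 3.393)
t=4.250: state=(2.080, 3.229)
t=4.500: state=(1.640, 2.928)
t=4.750: state=(1.371, 2.573)
t=5.000: state=(1.220, 2.221)
t=5.250: state=(1.151, 1.898)
t=5.500: state=(1.146, 1.617)
t=5.750: state=(1.193, 1.381)
t=6.000: state=(1.290, 1.187)
t=6.250: state=(1.439, 1.031)
t=6.500: state=(1.643, 0.909)
t=6.750: state=(1.912, 0.819)
t=7.000: state=(2.254, 0.758)
t=7.250: state=(2.680, 0.726)
t=7.290: state=(2.756, 0.723)
largest grid value and its neighbours: x(2.910)=6.07810, x(2.920)=6.07879, x(2.930)=6.07866
parabola through these three points peaks at t≈2.923 with x≈6.07883

max x = 6.079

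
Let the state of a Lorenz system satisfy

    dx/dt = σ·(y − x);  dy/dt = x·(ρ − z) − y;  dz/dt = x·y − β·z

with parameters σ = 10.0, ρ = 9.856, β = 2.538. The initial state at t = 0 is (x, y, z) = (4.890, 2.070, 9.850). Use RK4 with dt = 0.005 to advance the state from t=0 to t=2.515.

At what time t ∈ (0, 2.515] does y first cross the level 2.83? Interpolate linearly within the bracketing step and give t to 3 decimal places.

t=0.000: state=(4.890, 2.070, 9.850)
step 1 (dt=0.005): k1=(-28.200, -2.041, -14.877), k2=(-27.546, -1.857, -14.953), k3=(-27.558, -1.856, -14.947), k4=(-26.915, -1.677, -15.017); state += dt/6·(k1+2k2+2k3+k4)
t=0.005: state=(4.752, 2.061, 9.775)
t=0.010: state=(4.621, 2.053, 9.700)
t=0.015: state=(4.495, 2.047, 9.624)
continuing one RK4 step at a time; state shown every 20 steps (Δt=0.1):
t=0.100: state=(3.109, 2.136, 8.337)
t=0.200: state=(2.621, 2.514, 7.036)
t=0.255: state=(2.643, 2.816, 6.477)
next step: t=0.260: state=(2.652, 2.847, 6.433) — y has crossed 2.83
linear interpolation between t=0.255 (2.81592) and t=0.260 (2.84679) → t≈0.257

t = 0.257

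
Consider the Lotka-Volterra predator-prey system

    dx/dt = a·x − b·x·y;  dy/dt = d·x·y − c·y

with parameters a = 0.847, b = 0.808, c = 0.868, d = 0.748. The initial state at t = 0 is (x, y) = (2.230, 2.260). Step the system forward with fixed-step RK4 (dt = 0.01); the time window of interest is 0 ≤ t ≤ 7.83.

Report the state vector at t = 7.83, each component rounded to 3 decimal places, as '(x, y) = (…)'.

(x, y) = (2.810, 1.627)

t=0.000: state=(2.230, 2.260)
step 1 (dt=0.01): k1=(-2.183, 1.808), k2=(-2.189, 1.797), k3=(-2.189, 1.797), k4=(-2.194, 1.785); state += dt/6·(k1+2k2+2k3+k4)
t=0.010: state=(2.208, 2.278)
t=0.020: state=(2.186, 2.296)
t=0.030: state=(2.164, 2.313)
continuing one RK4 step at a time; state shown every 50 steps (Δt=0.5):
t=0.500: state=(1.200, 2.756)
t=1.000: state=(0.626, 2.475)
t=1.500: state=(0.392, 1.927)
t=2.000: state=(0.306, 1.418)
t=2.500: state=(0.286, 1.025)
t=3.000: state=(0.307, 0.741)
t=3.500: state=(0.363, 0.544)
t=4.000: state=(0.458, 0.410)
t=4.500: state=(0.603, 0.323)
t=5.000: state=(0.818, 0.273)
t=5.500: state=(1.124, 0.253)
t=6.000: state=(1.548, 0.269)
t=6.500: state=(2.094, 0.344)
t=7.000: state=(2.690, 0.545)
t=7.500: state=(3.022, 1.045)
t=7.830: state=(2.810, 1.627)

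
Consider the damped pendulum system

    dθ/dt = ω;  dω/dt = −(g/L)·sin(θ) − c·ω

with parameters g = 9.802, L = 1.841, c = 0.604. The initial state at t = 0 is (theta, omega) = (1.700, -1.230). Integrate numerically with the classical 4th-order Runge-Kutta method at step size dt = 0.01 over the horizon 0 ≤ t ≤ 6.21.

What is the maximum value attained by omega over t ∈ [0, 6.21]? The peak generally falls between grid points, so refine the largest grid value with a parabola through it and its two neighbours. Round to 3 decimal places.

max omega = 1.940

t=0.000: state=(1.700, -1.230)
step 1 (dt=0.01): k1=(-1.230, -4.537), k2=(-1.253, -4.527), k3=(-1.253, -4.528), k4=(-1.275, -4.518); state += dt/6·(k1+2k2+2k3+k4)
t=0.010: state=(1.687, -1.275)
t=0.020: state=(1.674, -1.320)
t=0.030: state=(1.661, -1.365)
continuing one RK4 step at a time; state shown every 25 steps (Δt=0.25):
t=0.250: state=(1.257, -2.279)
t=0.500: state=(0.593, -2.932)
t=0.750: state=(-0.140, -2.777)
t=1.000: state=(-0.730, -1.845)
t=1.250: state=(-1.038, -0.612)
t=1.500: state=(-1.042, 0.554)
t=1.750: state=(-0.783, 1.462)
t=2.000: state=(-0.348, 1.918)
t=2.250: state=(0.126, 1.775)
t=2.500: state=(0.496, 1.129)
t=2.750: state=(0.672, 0.269)
t=3.000: state=(0.636, -0.536)
t=3.250: state=(0.425, -1.094)
t=3.500: state=(0.120, -1.272)
t=3.750: state=(-0.177, -1.049)
t=4.000: state=(-0.380, -0.547)
t=4.250: state=(-0.444, 0.039)
t=4.500: state=(-0.369, 0.532)
t=4.750: state=(-0.196, 0.806)
t=5.000: state=(0.011, 0.803)
t=5.250: state=(0.186, 0.561)
t=5.500: state=(0.280, 0.186)
t=5.750: state=(0.279, -0.190)
t=6.000: state=(0.194, -0.458)
t=6.210: state=(0.086, -0.551)
largest grid value and its neighbours: omega(2.060)=1.93990, omega(2.070)=1.93995, omega(2.080)=1.93900
parabola through these three points peaks at t≈2.065 with omega≈1.94005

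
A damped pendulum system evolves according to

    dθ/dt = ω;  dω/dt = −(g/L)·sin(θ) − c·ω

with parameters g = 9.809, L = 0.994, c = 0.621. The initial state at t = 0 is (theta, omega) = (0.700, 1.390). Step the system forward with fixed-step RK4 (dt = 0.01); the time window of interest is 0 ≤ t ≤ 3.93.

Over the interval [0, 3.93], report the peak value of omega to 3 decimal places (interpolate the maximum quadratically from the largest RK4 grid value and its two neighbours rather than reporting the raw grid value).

t=0.000: state=(0.700, 1.390)
step 1 (dt=0.01): k1=(1.390, -7.220), k2=(1.354, -7.250), k3=(1.354, -7.249), k4=(1.318, -7.277); state += dt/6·(k1+2k2+2k3+k4)
t=0.010: state=(0.714, 1.318)
t=0.020: state=(0.726, 1.244)
t=0.030: state=(0.738, 1.171)
continuing one RK4 step at a time; state shown every 20 steps (Δt=0.2):
t=0.200: state=(0.830, -0.091)
t=0.400: state=(0.677, -1.376)
t=0.600: state=(0.317, -2.108)
t=0.800: state=(-0.112, -2.040)
t=1.000: state=(-0.451, -1.258)
t=1.200: state=(-0.594, -0.154)
t=1.400: state=(-0.518, 0.869)
t=1.600: state=(-0.273, 1.495)
t=1.800: state=(0.040, 1.530)
t=2.000: state=(0.302, 1.016)
t=2.200: state=(0.427, 0.211)
t=2.400: state=(0.388, -0.570)
t=2.600: state=(0.218, -1.068)
t=2.800: state=(-0.010, -1.133)
t=3.000: state=(-0.208, -0.785)
t=3.200: state=(-0.308, -0.201)
t=3.400: state=(-0.288, 0.385)
t=3.600: state=(-0.168, 0.768)
t=3.800: state=(-0.002, 0.835)
t=3.930: state=(0.099, 0.707)
largest grid value and its neighbours: omega(1.700)=1.59027, omega(1.710)=1.59119, omega(1.720)=1.59054
parabola through these three points peaks at t≈1.711 with omega≈1.59120

max omega = 1.591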